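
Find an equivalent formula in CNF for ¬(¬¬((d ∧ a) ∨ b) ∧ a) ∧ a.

¬(¬¬((d ∧ a) ∨ b) ∧ a) ∧ a
⇔ (¬¬¬((d ∧ a) ∨ b) ∨ ¬a) ∧ a   [De Morgan]
⇔ (¬((d ∧ a) ∨ b) ∨ ¬a) ∧ a   [double negation]
⇔ ((¬(d ∧ a) ∧ ¬b) ∨ ¬a) ∧ a   [De Morgan]
⇔ (((¬d ∨ ¬a) ∧ ¬b) ∨ ¬a) ∧ a   [De Morgan]
⇔ (¬d ∨ ¬a ∨ ¬a) ∧ (¬b ∨ ¬a) ∧ a   [distribute ∨ over ∧]
⇔ (¬d ∨ ¬a) ∧ (¬b ∨ ¬a) ∧ a   [simplify]

(¬d ∨ ¬a) ∧ (¬b ∨ ¬a) ∧ a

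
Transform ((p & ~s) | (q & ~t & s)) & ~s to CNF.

(p | q) & (p | ~t) & (p | s) & ~s

((p & ~s) | (q & ~t & s)) & ~s
≡ (p | q) & (p | ~t) & (p | s) & (~s | q) & (~s | ~t) & (~s | s) & ~s   [distribute | over &]
≡ (p | q) & (p | ~t) & (p | s) & ~s   [simplify]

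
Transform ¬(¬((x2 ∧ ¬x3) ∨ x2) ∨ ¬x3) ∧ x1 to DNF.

¬(¬((x2 ∧ ¬x3) ∨ x2) ∨ ¬x3) ∧ x1
⇔ ¬¬((x2 ∧ ¬x3) ∨ x2) ∧ ¬¬x3 ∧ x1   (De Morgan)
⇔ ((x2 ∧ ¬x3) ∨ x2) ∧ ¬¬x3 ∧ x1   (double negation)
⇔ ((x2 ∧ ¬x3) ∨ x2) ∧ x3 ∧ x1   (double negation)
⇔ (x2 ∧ ¬x3 ∧ x3 ∧ x1) ∨ (x2 ∧ x3 ∧ x1)   (distribute ∧ over ∨)
⇔ x2 ∧ x3 ∧ x1   (simplify)

x2 ∧ x3 ∧ x1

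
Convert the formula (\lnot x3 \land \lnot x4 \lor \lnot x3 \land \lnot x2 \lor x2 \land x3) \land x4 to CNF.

(\lnot x3 \land \lnot x4 \lor \lnot x3 \land \lnot x2 \lor x2 \land x3) \land x4
≡ (\lnot x3 \lor \lnot x3 \lor x2) \land (\lnot x3 \lor \lnot x3 \lor x3) \land (\lnot x3 \lor \lnot x2 \lor x2) \land (\lnot x3 \lor \lnot x2 \lor x3) \land (\lnot x4 \lor \lnot x3 \lor x2) \land (\lnot x4 \lor \lnot x3 \lor x3) \land (\lnot x4 \lor \lnot x2 \lor x2) \land (\lnot x4 \lor \lnot x2 \lor x3) \land x4   [distribute \lor over \land]
≡ (\lnot x3 \lor x2) \land (\lnot x4 \lor \lnot x2 \lor x3) \land x4   [simplify]

(\lnot x3 \lor x2) \land (\lnot x4 \lor \lnot x2 \lor x3) \land x4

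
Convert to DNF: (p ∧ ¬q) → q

¬p ∨ q

(p ∧ ¬q) → q
≡ ¬(p ∧ ¬q) ∨ q   — eliminate →
≡ ¬p ∨ ¬¬q ∨ q   — De Morgan
≡ ¬p ∨ q ∨ q   — double negation
≡ ¬p ∨ q   — simplify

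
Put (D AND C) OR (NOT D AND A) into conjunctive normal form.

(D AND C) OR (NOT D AND A)
≡ (D OR NOT D) AND (D OR A) AND (C OR NOT D) AND (C OR A)   [distribute OR over AND]
≡ (D OR A) AND (C OR NOT D) AND (C OR A)   [simplify]

(D OR A) AND (C OR NOT D) AND (C OR A)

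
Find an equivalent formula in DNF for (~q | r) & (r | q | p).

(~q | r) & (r | q | p)
= (~q & r) | (~q & q) | (~q & p) | (r & r) | (r & q) | (r & p)   [distribute & over |]
= (~q & p) | r   [simplify]

(~q & p) | r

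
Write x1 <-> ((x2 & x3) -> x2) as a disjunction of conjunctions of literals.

(~x2 & x1) | (~x3 & x1) | (x2 & x1)

x1 <-> ((x2 & x3) -> x2)
= (x1 -> ((x2 & x3) -> x2)) & (((x2 & x3) -> x2) -> x1)   [eliminate <->]
= (~x1 | ((x2 & x3) -> x2)) & (((x2 & x3) -> x2) -> x1)   [eliminate ->]
= (~x1 | ~(x2 & x3) | x2) & (((x2 & x3) -> x2) -> x1)   [eliminate ->]
= (~x1 | ~(x2 & x3) | x2) & (~((x2 & x3) -> x2) | x1)   [eliminate ->]
= (~x1 | ~(x2 & x3) | x2) & (~(~(x2 & x3) | x2) | x1)   [eliminate ->]
= (~x1 | ~x2 | ~x3 | x2) & (~(~(x2 & x3) | x2) | x1)   [De Morgan]
= (~x1 | ~x2 | ~x3 | x2) & ((~~(x2 & x3) & ~x2) | x1)   [De Morgan]
= (~x1 | ~x2 | ~x3 | x2) & ((x2 & x3 & ~x2) | x1)   [double negation]
= (~x1 & x2 & x3 & ~x2) | (~x1 & x1) | (~x2 & x2 & x3 & ~x2) | (~x2 & x1) | (~x3 & x2 & x3 & ~x2) | (~x3 & x1) | (x2 & x2 & x3 & ~x2) | (x2 & x1)   [distribute & over |]
= (~x2 & x1) | (~x3 & x1) | (x2 & x1)   [simplify]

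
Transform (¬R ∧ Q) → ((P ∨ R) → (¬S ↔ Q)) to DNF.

(¬R ∧ Q) → ((P ∨ R) → (¬S ↔ Q))
⇔ ¬(¬R ∧ Q) ∨ ((P ∨ R) → (¬S ↔ Q))   [eliminate →]
⇔ ¬(¬R ∧ Q) ∨ ¬(P ∨ R) ∨ (¬S ↔ Q)   [eliminate →]
⇔ ¬(¬R ∧ Q) ∨ ¬(P ∨ R) ∨ ((¬S → Q) ∧ (Q → ¬S))   [eliminate ↔]
⇔ ¬(¬R ∧ Q) ∨ ¬(P ∨ R) ∨ ((¬¬S ∨ Q) ∧ (Q → ¬S))   [eliminate →]
⇔ ¬(¬R ∧ Q) ∨ ¬(P ∨ R) ∨ ((¬¬S ∨ Q) ∧ (¬Q ∨ ¬S))   [eliminate →]
⇔ ¬¬R ∨ ¬Q ∨ ¬(P ∨ R) ∨ ((¬¬S ∨ Q) ∧ (¬Q ∨ ¬S))   [De Morgan]
⇔ R ∨ ¬Q ∨ ¬(P ∨ R) ∨ ((¬¬S ∨ Q) ∧ (¬Q ∨ ¬S))   [double negation]
⇔ R ∨ ¬Q ∨ (¬P ∧ ¬R) ∨ ((¬¬S ∨ Q) ∧ (¬Q ∨ ¬S))   [De Morgan]
⇔ R ∨ ¬Q ∨ (¬P ∧ ¬R) ∨ ((S ∨ Q) ∧ (¬Q ∨ ¬S))   [double negation]
⇔ R ∨ ¬Q ∨ (¬P ∧ ¬R) ∨ (S ∧ ¬Q) ∨ (S ∧ ¬S) ∨ (Q ∧ ¬Q) ∨ (Q ∧ ¬S)   [distribute ∧ over ∨]
⇔ R ∨ ¬Q ∨ (¬P ∧ ¬R) ∨ (Q ∧ ¬S)   [simplify]

R ∨ ¬Q ∨ (¬P ∧ ¬R) ∨ (Q ∧ ¬S)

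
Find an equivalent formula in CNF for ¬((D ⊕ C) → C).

¬((D ⊕ C) → C)
≡ ¬(¬(D ⊕ C) ∨ C)   [eliminate →]
≡ ¬(¬((D ∨ C) ∧ ¬(D ∧ C)) ∨ C)   [expand ⊕]
≡ ¬¬((D ∨ C) ∧ ¬(D ∧ C)) ∧ ¬C   [De Morgan]
≡ (D ∨ C) ∧ ¬(D ∧ C) ∧ ¬C   [double negation]
≡ (D ∨ C) ∧ (¬D ∨ ¬C) ∧ ¬C   [De Morgan]
≡ (D ∨ C) ∧ ¬C   [simplify]

(D ∨ C) ∧ ¬C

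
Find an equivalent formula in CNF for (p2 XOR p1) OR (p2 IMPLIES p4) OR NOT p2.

NOT p2 OR NOT p1 OR p4

(p2 XOR p1) OR (p2 IMPLIES p4) OR NOT p2
≡ ((p2 OR p1) AND NOT (p2 AND p1)) OR (p2 IMPLIES p4) OR NOT p2   [expand XOR]
≡ ((p2 OR p1) AND NOT (p2 AND p1)) OR NOT p2 OR p4 OR NOT p2   [eliminate IMPLIES]
≡ ((p2 OR p1) AND (NOT p2 OR NOT p1)) OR NOT p2 OR p4 OR NOT p2   [De Morgan]
≡ (p2 OR p1 OR NOT p2 OR p4 OR NOT p2) AND (NOT p2 OR NOT p1 OR NOT p2 OR p4 OR NOT p2)   [distribute OR over AND]
≡ NOT p2 OR NOT p1 OR p4   [simplify]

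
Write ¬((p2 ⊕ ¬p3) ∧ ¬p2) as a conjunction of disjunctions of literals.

¬((p2 ⊕ ¬p3) ∧ ¬p2)
≡ ¬((p2 ∨ ¬p3) ∧ ¬(p2 ∧ ¬p3) ∧ ¬p2)   [expand ⊕]
≡ ¬(p2 ∨ ¬p3) ∨ ¬¬(p2 ∧ ¬p3) ∨ ¬¬p2   [De Morgan]
≡ ¬p2 ∧ ¬¬p3 ∨ ¬¬(p2 ∧ ¬p3) ∨ ¬¬p2   [De Morgan]
≡ ¬p2 ∧ p3 ∨ ¬¬(p2 ∧ ¬p3) ∨ ¬¬p2   [double negation]
≡ ¬p2 ∧ p3 ∨ p2 ∧ ¬p3 ∨ ¬¬p2   [double negation]
≡ ¬p2 ∧ p3 ∨ p2 ∧ ¬p3 ∨ p2   [double negation]
≡ (¬p2 ∨ p2 ∨ p2) ∧ (¬p2 ∨ ¬p3 ∨ p2) ∧ (p3 ∨ p2 ∨ p2) ∧ (p3 ∨ ¬p3 ∨ p2)   [distribute ∨ over ∧]
≡ p3 ∨ p2   [simplify]

p3 ∨ p2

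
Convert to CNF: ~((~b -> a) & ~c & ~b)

~a | c | b

~((~b -> a) & ~c & ~b)
≡ ~((~~b | a) & ~c & ~b)   (eliminate ->)
≡ ~(~~b | a) | ~~c | ~~b   (De Morgan)
≡ (~~~b & ~a) | ~~c | ~~b   (De Morgan)
≡ (~b & ~a) | ~~c | ~~b   (double negation)
≡ (~b & ~a) | c | ~~b   (double negation)
≡ (~b & ~a) | c | b   (double negation)
≡ (~b | c | b) & (~a | c | b)   (distribute | over &)
≡ ~a | c | b   (simplify)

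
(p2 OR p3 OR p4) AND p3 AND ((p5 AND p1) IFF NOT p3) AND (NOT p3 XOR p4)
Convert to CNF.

p3 AND (NOT p5 OR NOT p1 OR NOT p3) AND (NOT p3 OR p4)

(p2 OR p3 OR p4) AND p3 AND ((p5 AND p1) IFF NOT p3) AND (NOT p3 XOR p4)
≡ (p2 OR p3 OR p4) AND p3 AND ((p5 AND p1) IMPLIES NOT p3) AND (NOT p3 IMPLIES (p5 AND p1)) AND (NOT p3 XOR p4)   [eliminate IFF]
≡ (p2 OR p3 OR p4) AND p3 AND (NOT (p5 AND p1) OR NOT p3) AND (NOT p3 IMPLIES (p5 AND p1)) AND (NOT p3 XOR p4)   [eliminate IMPLIES]
≡ (p2 OR p3 OR p4) AND p3 AND (NOT (p5 AND p1) OR NOT p3) AND (NOT NOT p3 OR (p5 AND p1)) AND (NOT p3 XOR p4)   [eliminate IMPLIES]
≡ (p2 OR p3 OR p4) AND p3 AND (NOT (p5 AND p1) OR NOT p3) AND (NOT NOT p3 OR (p5 AND p1)) AND (NOT p3 OR p4) AND NOT (NOT p3 AND p4)   [expand XOR]
≡ (p2 OR p3 OR p4) AND p3 AND (NOT p5 OR NOT p1 OR NOT p3) AND (NOT NOT p3 OR (p5 AND p1)) AND (NOT p3 OR p4) AND NOT (NOT p3 AND p4)   [De Morgan]
≡ (p2 OR p3 OR p4) AND p3 AND (NOT p5 OR NOT p1 OR NOT p3) AND (p3 OR (p5 AND p1)) AND (NOT p3 OR p4) AND NOT (NOT p3 AND p4)   [double negation]
≡ (p2 OR p3 OR p4) AND p3 AND (NOT p5 OR NOT p1 OR NOT p3) AND (p3 OR (p5 AND p1)) AND (NOT p3 OR p4) AND (NOT NOT p3 OR NOT p4)   [De Morgan]
≡ (p2 OR p3 OR p4) AND p3 AND (NOT p5 OR NOT p1 OR NOT p3) AND (p3 OR (p5 AND p1)) AND (NOT p3 OR p4) AND (p3 OR NOT p4)   [double negation]
≡ (p2 OR p3 OR p4) AND p3 AND (NOT p5 OR NOT p1 OR NOT p3) AND (p3 OR p5) AND (p3 OR p1) AND (NOT p3 OR p4) AND (p3 OR NOT p4)   [distribute OR over AND]
≡ p3 AND (NOT p5 OR NOT p1 OR NOT p3) AND (NOT p3 OR p4)   [simplify]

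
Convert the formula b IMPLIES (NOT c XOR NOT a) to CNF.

(NOT b OR NOT c OR NOT a) AND (NOT b OR c OR a)

b IMPLIES (NOT c XOR NOT a)
≡ NOT b OR (NOT c XOR NOT a)   [eliminate IMPLIES]
≡ NOT b OR ((NOT c OR NOT a) AND NOT (NOT c AND NOT a))   [expand XOR]
≡ NOT b OR ((NOT c OR NOT a) AND (NOT NOT c OR NOT NOT a))   [De Morgan]
≡ NOT b OR ((NOT c OR NOT a) AND (c OR NOT NOT a))   [double negation]
≡ NOT b OR ((NOT c OR NOT a) AND (c OR a))   [double negation]
≡ (NOT b OR NOT c OR NOT a) AND (NOT b OR c OR a)   [distribute OR over AND]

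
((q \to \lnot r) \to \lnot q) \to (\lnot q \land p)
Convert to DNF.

(\lnot r \land q) \lor (\lnot q \land p)

((q \to \lnot r) \to \lnot q) \to (\lnot q \land p)
= \lnot ((q \to \lnot r) \to \lnot q) \lor (\lnot q \land p)
= \lnot (\lnot (q \to \lnot r) \lor \lnot q) \lor (\lnot q \land p)
= \lnot (\lnot (\lnot q \lor \lnot r) \lor \lnot q) \lor (\lnot q \land p)
= (\lnot \lnot (\lnot q \lor \lnot r) \land \lnot \lnot q) \lor (\lnot q \land p)
= ((\lnot q \lor \lnot r) \land \lnot \lnot q) \lor (\lnot q \land p)
= ((\lnot q \lor \lnot r) \land q) \lor (\lnot q \land p)
= (\lnot q \land q) \lor (\lnot r \land q) \lor (\lnot q \land p)
= (\lnot r \land q) \lor (\lnot q \land p)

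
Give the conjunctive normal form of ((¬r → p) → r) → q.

((¬r → p) → r) → q
≡ ¬((¬r → p) → r) ∨ q
≡ ¬(¬(¬r → p) ∨ r) ∨ q
≡ ¬(¬(¬¬r ∨ p) ∨ r) ∨ q
≡ (¬¬(¬¬r ∨ p) ∧ ¬r) ∨ q
≡ ((¬¬r ∨ p) ∧ ¬r) ∨ q
≡ ((r ∨ p) ∧ ¬r) ∨ q
≡ (r ∨ p ∨ q) ∧ (¬r ∨ q)

(r ∨ p ∨ q) ∧ (¬r ∨ q)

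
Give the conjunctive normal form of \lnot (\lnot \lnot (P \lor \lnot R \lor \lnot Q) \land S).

(\lnot P \lor \lnot S) \land (R \lor \lnot S) \land (Q \lor \lnot S)

\lnot (\lnot \lnot (P \lor \lnot R \lor \lnot Q) \land S)
≡ \lnot \lnot \lnot (P \lor \lnot R \lor \lnot Q) \lor \lnot S   — De Morgan
≡ \lnot (P \lor \lnot R \lor \lnot Q) \lor \lnot S   — double negation
≡ (\lnot P \land \lnot \lnot R \land \lnot \lnot Q) \lor \lnot S   — De Morgan
≡ (\lnot P \land R \land \lnot \lnot Q) \lor \lnot S   — double negation
≡ (\lnot P \land R \land Q) \lor \lnot S   — double negation
≡ (\lnot P \lor \lnot S) \land (R \lor \lnot S) \land (Q \lor \lnot S)   — distribute \lor over \land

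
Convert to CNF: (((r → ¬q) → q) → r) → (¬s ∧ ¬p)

(q ∨ ¬s) ∧ (q ∨ ¬p) ∧ (¬r ∨ ¬s) ∧ (¬r ∨ ¬p)

(((r → ¬q) → q) → r) → (¬s ∧ ¬p)
⇔ ¬(((r → ¬q) → q) → r) ∨ (¬s ∧ ¬p)   [eliminate →]
⇔ ¬(¬((r → ¬q) → q) ∨ r) ∨ (¬s ∧ ¬p)   [eliminate →]
⇔ ¬(¬(¬(r → ¬q) ∨ q) ∨ r) ∨ (¬s ∧ ¬p)   [eliminate →]
⇔ ¬(¬(¬(¬r ∨ ¬q) ∨ q) ∨ r) ∨ (¬s ∧ ¬p)   [eliminate →]
⇔ (¬¬(¬(¬r ∨ ¬q) ∨ q) ∧ ¬r) ∨ (¬s ∧ ¬p)   [De Morgan]
⇔ ((¬(¬r ∨ ¬q) ∨ q) ∧ ¬r) ∨ (¬s ∧ ¬p)   [double negation]
⇔ (((¬¬r ∧ ¬¬q) ∨ q) ∧ ¬r) ∨ (¬s ∧ ¬p)   [De Morgan]
⇔ (((r ∧ ¬¬q) ∨ q) ∧ ¬r) ∨ (¬s ∧ ¬p)   [double negation]
⇔ (((r ∧ q) ∨ q) ∧ ¬r) ∨ (¬s ∧ ¬p)   [double negation]
⇔ (r ∨ q ∨ ¬s) ∧ (r ∨ q ∨ ¬p) ∧ (q ∨ q ∨ ¬s) ∧ (q ∨ q ∨ ¬p) ∧ (¬r ∨ ¬s) ∧ (¬r ∨ ¬p)   [distribute ∨ over ∧]
⇔ (q ∨ ¬s) ∧ (q ∨ ¬p) ∧ (¬r ∨ ¬s) ∧ (¬r ∨ ¬p)   [simplify]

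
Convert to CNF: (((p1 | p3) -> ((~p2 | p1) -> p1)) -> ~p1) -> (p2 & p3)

(p1 | p2) & (p1 | p3)

(((p1 | p3) -> ((~p2 | p1) -> p1)) -> ~p1) -> (p2 & p3)
= ~(((p1 | p3) -> ((~p2 | p1) -> p1)) -> ~p1) | (p2 & p3)   [eliminate ->]
= ~(~((p1 | p3) -> ((~p2 | p1) -> p1)) | ~p1) | (p2 & p3)   [eliminate ->]
= ~(~(~(p1 | p3) | ((~p2 | p1) -> p1)) | ~p1) | (p2 & p3)   [eliminate ->]
= ~(~(~(p1 | p3) | ~(~p2 | p1) | p1) | ~p1) | (p2 & p3)   [eliminate ->]
= (~~(~(p1 | p3) | ~(~p2 | p1) | p1) & ~~p1) | (p2 & p3)   [De Morgan]
= ((~(p1 | p3) | ~(~p2 | p1) | p1) & ~~p1) | (p2 & p3)   [double negation]
= (((~p1 & ~p3) | ~(~p2 | p1) | p1) & ~~p1) | (p2 & p3)   [De Morgan]
= (((~p1 & ~p3) | (~~p2 & ~p1) | p1) & ~~p1) | (p2 & p3)   [De Morgan]
= (((~p1 & ~p3) | (p2 & ~p1) | p1) & ~~p1) | (p2 & p3)   [double negation]
= (((~p1 & ~p3) | (p2 & ~p1) | p1) & p1) | (p2 & p3)   [double negation]
= (~p1 | p2 | p1 | p2) & (~p1 | p2 | p1 | p3) & (~p1 | ~p1 | p1 | p2) & (~p1 | ~p1 | p1 | p3) & (~p3 | p2 | p1 | p2) & (~p3 | p2 | p1 | p3) & (~p3 | ~p1 | p1 | p2) & (~p3 | ~p1 | p1 | p3) & (p1 | p2) & (p1 | p3)   [distribute | over &]
= (p1 | p2) & (p1 | p3)   [simplify]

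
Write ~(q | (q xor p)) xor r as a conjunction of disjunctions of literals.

(~q | r) & (~p | q | r) & (q | p | ~r)

~(q | (q xor p)) xor r
⇔ (~(q | (q xor p)) | r) & ~(~(q | (q xor p)) & r)   — expand xor
⇔ (~(q | ((q | p) & ~(q & p))) | r) & ~(~(q | (q xor p)) & r)   — expand xor
⇔ (~(q | ((q | p) & ~(q & p))) | r) & ~(~(q | ((q | p) & ~(q & p))) & r)   — expand xor
⇔ ((~q & ~((q | p) & ~(q & p))) | r) & ~(~(q | ((q | p) & ~(q & p))) & r)   — De Morgan
⇔ ((~q & (~(q | p) | ~~(q & p))) | r) & ~(~(q | ((q | p) & ~(q & p))) & r)   — De Morgan
⇔ ((~q & ((~q & ~p) | ~~(q & p))) | r) & ~(~(q | ((q | p) & ~(q & p))) & r)   — De Morgan
⇔ ((~q & ((~q & ~p) | (q & p))) | r) & ~(~(q | ((q | p) & ~(q & p))) & r)   — double negation
⇔ ((~q & ((~q & ~p) | (q & p))) | r) & (~~(q | ((q | p) & ~(q & p))) | ~r)   — De Morgan
⇔ ((~q & ((~q & ~p) | (q & p))) | r) & (q | ((q | p) & ~(q & p)) | ~r)   — double negation
⇔ ((~q & ((~q & ~p) | (q & p))) | r) & (q | ((q | p) & (~q | ~p)) | ~r)   — De Morgan
⇔ (~q | r) & (~q | q | r) & (~q | p | r) & (~p | q | r) & (~p | p | r) & (q | q | p | ~r) & (q | ~q | ~p | ~r)   — distribute | over &
⇔ (~q | r) & (~p | q | r) & (q | p | ~r)   — simplify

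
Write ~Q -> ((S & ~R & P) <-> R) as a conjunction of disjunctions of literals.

(Q | ~S | R | ~P) & (Q | ~R)

~Q -> ((S & ~R & P) <-> R)
≡ ~~Q | ((S & ~R & P) <-> R)   (eliminate ->)
≡ ~~Q | (((S & ~R & P) -> R) & (R -> (S & ~R & P)))   (eliminate <->)
≡ ~~Q | ((~(S & ~R & P) | R) & (R -> (S & ~R & P)))   (eliminate ->)
≡ ~~Q | ((~(S & ~R & P) | R) & (~R | (S & ~R & P)))   (eliminate ->)
≡ Q | ((~(S & ~R & P) | R) & (~R | (S & ~R & P)))   (double negation)
≡ Q | ((~S | ~~R | ~P | R) & (~R | (S & ~R & P)))   (De Morgan)
≡ Q | ((~S | R | ~P | R) & (~R | (S & ~R & P)))   (double negation)
≡ (Q | ~S | R | ~P | R) & (Q | ~R | S) & (Q | ~R | ~R) & (Q | ~R | P)   (distribute | over &)
≡ (Q | ~S | R | ~P) & (Q | ~R)   (simplify)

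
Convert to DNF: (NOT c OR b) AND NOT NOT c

(NOT c OR b) AND NOT NOT c
≡ (NOT c OR b) AND c   [double negation]
≡ (NOT c AND c) OR (b AND c)   [distribute AND over OR]
≡ b AND c   [simplify]

b AND c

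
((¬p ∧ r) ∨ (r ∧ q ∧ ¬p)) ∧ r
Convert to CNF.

¬p ∧ r

((¬p ∧ r) ∨ (r ∧ q ∧ ¬p)) ∧ r
≡ (¬p ∨ r) ∧ (¬p ∨ q) ∧ (¬p ∨ ¬p) ∧ (r ∨ r) ∧ (r ∨ q) ∧ (r ∨ ¬p) ∧ r   [distribute ∨ over ∧]
≡ ¬p ∧ r   [simplify]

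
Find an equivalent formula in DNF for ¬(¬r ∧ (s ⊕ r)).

r ∨ ¬s ∧ ¬r

¬(¬r ∧ (s ⊕ r))
≡ ¬(¬r ∧ (s ∧ ¬r ∨ ¬s ∧ r))   [expand ⊕]
≡ ¬¬r ∨ ¬(s ∧ ¬r ∨ ¬s ∧ r)   [De Morgan]
≡ r ∨ ¬(s ∧ ¬r ∨ ¬s ∧ r)   [double negation]
≡ r ∨ ¬(s ∧ ¬r) ∧ ¬(¬s ∧ r)   [De Morgan]
≡ r ∨ (¬s ∨ ¬¬r) ∧ ¬(¬s ∧ r)   [De Morgan]
≡ r ∨ (¬s ∨ r) ∧ ¬(¬s ∧ r)   [double negation]
≡ r ∨ (¬s ∨ r) ∧ (¬¬s ∨ ¬r)   [De Morgan]
≡ r ∨ (¬s ∨ r) ∧ (s ∨ ¬r)   [double negation]
≡ r ∨ ¬s ∧ s ∨ ¬s ∧ ¬r ∨ r ∧ s ∨ r ∧ ¬r   [distribute ∧ over ∨]
≡ r ∨ ¬s ∧ ¬r   [simplify]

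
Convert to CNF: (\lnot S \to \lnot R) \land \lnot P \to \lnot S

\lnot S \lor P

(\lnot S \to \lnot R) \land \lnot P \to \lnot S
≡ \lnot ((\lnot S \to \lnot R) \land \lnot P) \lor \lnot S   (eliminate \to)
≡ \lnot ((\lnot \lnot S \lor \lnot R) \land \lnot P) \lor \lnot S   (eliminate \to)
≡ \lnot (\lnot \lnot S \lor \lnot R) \lor \lnot \lnot P \lor \lnot S   (De Morgan)
≡ \lnot \lnot \lnot S \land \lnot \lnot R \lor \lnot \lnot P \lor \lnot S   (De Morgan)
≡ \lnot S \land \lnot \lnot R \lor \lnot \lnot P \lor \lnot S   (double negation)
≡ \lnot S \land R \lor \lnot \lnot P \lor \lnot S   (double negation)
≡ \lnot S \land R \lor P \lor \lnot S   (double negation)
≡ (\lnot S \lor P \lor \lnot S) \land (R \lor P \lor \lnot S)   (distribute \lor over \land)
≡ \lnot S \lor P   (simplify)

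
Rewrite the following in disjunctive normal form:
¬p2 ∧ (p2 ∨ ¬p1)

¬p2 ∧ (p2 ∨ ¬p1)
≡ (¬p2 ∧ p2) ∨ (¬p2 ∧ ¬p1)
≡ ¬p2 ∧ ¬p1

¬p2 ∧ ¬p1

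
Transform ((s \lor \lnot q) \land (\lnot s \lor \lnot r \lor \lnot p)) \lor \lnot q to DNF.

(s \land \lnot r) \lor (s \land \lnot p) \lor \lnot q

((s \lor \lnot q) \land (\lnot s \lor \lnot r \lor \lnot p)) \lor \lnot q
⇔ (s \land \lnot s) \lor (s \land \lnot r) \lor (s \land \lnot p) \lor (\lnot q \land \lnot s) \lor (\lnot q \land \lnot r) \lor (\lnot q \land \lnot p) \lor \lnot q   (distribute \land over \lor)
⇔ (s \land \lnot r) \lor (s \land \lnot p) \lor \lnot q   (simplify)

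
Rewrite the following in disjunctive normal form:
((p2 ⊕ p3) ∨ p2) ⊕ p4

((p2 ⊕ p3) ∨ p2) ⊕ p4
≡ ((p2 ⊕ p3) ∨ p2) ∧ ¬p4 ∨ ¬((p2 ⊕ p3) ∨ p2) ∧ p4   (expand ⊕)
≡ (p2 ∧ ¬p3 ∨ ¬p2 ∧ p3 ∨ p2) ∧ ¬p4 ∨ ¬((p2 ⊕ p3) ∨ p2) ∧ p4   (expand ⊕)
≡ (p2 ∧ ¬p3 ∨ ¬p2 ∧ p3 ∨ p2) ∧ ¬p4 ∨ ¬(p2 ∧ ¬p3 ∨ ¬p2 ∧ p3 ∨ p2) ∧ p4   (expand ⊕)
≡ (p2 ∧ ¬p3 ∨ ¬p2 ∧ p3 ∨ p2) ∧ ¬p4 ∨ ¬(p2 ∧ ¬p3) ∧ ¬(¬p2 ∧ p3) ∧ ¬p2 ∧ p4   (De Morgan)
≡ (p2 ∧ ¬p3 ∨ ¬p2 ∧ p3 ∨ p2) ∧ ¬p4 ∨ (¬p2 ∨ ¬¬p3) ∧ ¬(¬p2 ∧ p3) ∧ ¬p2 ∧ p4   (De Morgan)
≡ (p2 ∧ ¬p3 ∨ ¬p2 ∧ p3 ∨ p2) ∧ ¬p4 ∨ (¬p2 ∨ p3) ∧ ¬(¬p2 ∧ p3) ∧ ¬p2 ∧ p4   (double negation)
≡ (p2 ∧ ¬p3 ∨ ¬p2 ∧ p3 ∨ p2) ∧ ¬p4 ∨ (¬p2 ∨ p3) ∧ (¬¬p2 ∨ ¬p3) ∧ ¬p2 ∧ p4   (De Morgan)
≡ (p2 ∧ ¬p3 ∨ ¬p2 ∧ p3 ∨ p2) ∧ ¬p4 ∨ (¬p2 ∨ p3) ∧ (p2 ∨ ¬p3) ∧ ¬p2 ∧ p4   (double negation)
≡ p2 ∧ ¬p3 ∧ ¬p4 ∨ ¬p2 ∧ p3 ∧ ¬p4 ∨ p2 ∧ ¬p4 ∨ ¬p2 ∧ p2 ∧ ¬p2 ∧ p4 ∨ ¬p2 ∧ ¬p3 ∧ ¬p2 ∧ p4 ∨ p3 ∧ p2 ∧ ¬p2 ∧ p4 ∨ p3 ∧ ¬p3 ∧ ¬p2 ∧ p4   (distribute ∧ over ∨)
≡ ¬p2 ∧ p3 ∧ ¬p4 ∨ p2 ∧ ¬p4 ∨ ¬p2 ∧ ¬p3 ∧ p4   (simplify)

¬p2 ∧ p3 ∧ ¬p4 ∨ p2 ∧ ¬p4 ∨ ¬p2 ∧ ¬p3 ∧ p4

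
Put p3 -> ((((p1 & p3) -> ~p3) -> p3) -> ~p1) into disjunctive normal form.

~p3 | ~p1

p3 -> ((((p1 & p3) -> ~p3) -> p3) -> ~p1)
= ~p3 | ((((p1 & p3) -> ~p3) -> p3) -> ~p1)   [eliminate ->]
= ~p3 | ~(((p1 & p3) -> ~p3) -> p3) | ~p1   [eliminate ->]
= ~p3 | ~(~((p1 & p3) -> ~p3) | p3) | ~p1   [eliminate ->]
= ~p3 | ~(~(~(p1 & p3) | ~p3) | p3) | ~p1   [eliminate ->]
= ~p3 | (~~(~(p1 & p3) | ~p3) & ~p3) | ~p1   [De Morgan]
= ~p3 | ((~(p1 & p3) | ~p3) & ~p3) | ~p1   [double negation]
= ~p3 | ((~p1 | ~p3 | ~p3) & ~p3) | ~p1   [De Morgan]
= ~p3 | (~p1 & ~p3) | (~p3 & ~p3) | (~p3 & ~p3) | ~p1   [distribute & over |]
= ~p3 | ~p1   [simplify]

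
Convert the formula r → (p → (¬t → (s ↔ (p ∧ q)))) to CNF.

r → (p → (¬t → (s ↔ (p ∧ q))))
≡ ¬r ∨ (p → (¬t → (s ↔ (p ∧ q))))   [eliminate →]
≡ ¬r ∨ ¬p ∨ (¬t → (s ↔ (p ∧ q)))   [eliminate →]
≡ ¬r ∨ ¬p ∨ ¬¬t ∨ (s ↔ (p ∧ q))   [eliminate →]
≡ ¬r ∨ ¬p ∨ ¬¬t ∨ ((s → (p ∧ q)) ∧ ((p ∧ q) → s))   [eliminate ↔]
≡ ¬r ∨ ¬p ∨ ¬¬t ∨ ((¬s ∨ (p ∧ q)) ∧ ((p ∧ q) → s))   [eliminate →]
≡ ¬r ∨ ¬p ∨ ¬¬t ∨ ((¬s ∨ (p ∧ q)) ∧ (¬(p ∧ q) ∨ s))   [eliminate →]
≡ ¬r ∨ ¬p ∨ t ∨ ((¬s ∨ (p ∧ q)) ∧ (¬(p ∧ q) ∨ s))   [double negation]
≡ ¬r ∨ ¬p ∨ t ∨ ((¬s ∨ (p ∧ q)) ∧ (¬p ∨ ¬q ∨ s))   [De Morgan]
≡ (¬r ∨ ¬p ∨ t ∨ ¬s ∨ p) ∧ (¬r ∨ ¬p ∨ t ∨ ¬s ∨ q) ∧ (¬r ∨ ¬p ∨ t ∨ ¬p ∨ ¬q ∨ s)   [distribute ∨ over ∧]
≡ (¬r ∨ ¬p ∨ t ∨ ¬s ∨ q) ∧ (¬r ∨ ¬p ∨ t ∨ ¬q ∨ s)   [simplify]

(¬r ∨ ¬p ∨ t ∨ ¬s ∨ q) ∧ (¬r ∨ ¬p ∨ t ∨ ¬q ∨ s)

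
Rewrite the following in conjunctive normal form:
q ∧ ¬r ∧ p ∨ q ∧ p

q ∧ p

q ∧ ¬r ∧ p ∨ q ∧ p
⇔ (q ∨ q) ∧ (q ∨ p) ∧ (¬r ∨ q) ∧ (¬r ∨ p) ∧ (p ∨ q) ∧ (p ∨ p)   (distribute ∨ over ∧)
⇔ q ∧ p   (simplify)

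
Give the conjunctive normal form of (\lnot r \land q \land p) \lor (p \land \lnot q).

(\lnot r \land q \land p) \lor (p \land \lnot q)
= (\lnot r \lor p) \land (\lnot r \lor \lnot q) \land (q \lor p) \land (q \lor \lnot q) \land (p \lor p) \land (p \lor \lnot q)   [distribute \lor over \land]
= (\lnot r \lor \lnot q) \land p   [simplify]

(\lnot r \lor \lnot q) \land p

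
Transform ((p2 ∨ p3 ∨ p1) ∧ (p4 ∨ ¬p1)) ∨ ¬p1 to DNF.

((p2 ∨ p3 ∨ p1) ∧ (p4 ∨ ¬p1)) ∨ ¬p1
≡ (p2 ∧ p4) ∨ (p2 ∧ ¬p1) ∨ (p3 ∧ p4) ∨ (p3 ∧ ¬p1) ∨ (p1 ∧ p4) ∨ (p1 ∧ ¬p1) ∨ ¬p1   [distribute ∧ over ∨]
≡ (p2 ∧ p4) ∨ (p3 ∧ p4) ∨ (p1 ∧ p4) ∨ ¬p1   [simplify]

(p2 ∧ p4) ∨ (p3 ∧ p4) ∨ (p1 ∧ p4) ∨ ¬p1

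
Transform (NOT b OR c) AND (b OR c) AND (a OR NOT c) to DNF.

(NOT b OR c) AND (b OR c) AND (a OR NOT c)
≡ (NOT b AND b AND a) OR (NOT b AND b AND NOT c) OR (NOT b AND c AND a) OR (NOT b AND c AND NOT c) OR (c AND b AND a) OR (c AND b AND NOT c) OR (c AND c AND a) OR (c AND c AND NOT c)   (distribute AND over OR)
≡ c AND a   (simplify)

c AND a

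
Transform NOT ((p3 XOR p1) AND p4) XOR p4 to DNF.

NOT p4 OR (p3 AND NOT p1 AND p4) OR (NOT p3 AND p1 AND p4)

NOT ((p3 XOR p1) AND p4) XOR p4
= (NOT ((p3 XOR p1) AND p4) AND NOT p4) OR (NOT NOT ((p3 XOR p1) AND p4) AND p4)   — expand XOR
= (NOT (((p3 AND NOT p1) OR (NOT p3 AND p1)) AND p4) AND NOT p4) OR (NOT NOT ((p3 XOR p1) AND p4) AND p4)   — expand XOR
= (NOT (((p3 AND NOT p1) OR (NOT p3 AND p1)) AND p4) AND NOT p4) OR (NOT NOT (((p3 AND NOT p1) OR (NOT p3 AND p1)) AND p4) AND p4)   — expand XOR
= ((NOT ((p3 AND NOT p1) OR (NOT p3 AND p1)) OR NOT p4) AND NOT p4) OR (NOT NOT (((p3 AND NOT p1) OR (NOT p3 AND p1)) AND p4) AND p4)   — De Morgan
= (((NOT (p3 AND NOT p1) AND NOT (NOT p3 AND p1)) OR NOT p4) AND NOT p4) OR (NOT NOT (((p3 AND NOT p1) OR (NOT p3 AND p1)) AND p4) AND p4)   — De Morgan
= ((((NOT p3 OR NOT NOT p1) AND NOT (NOT p3 AND p1)) OR NOT p4) AND NOT p4) OR (NOT NOT (((p3 AND NOT p1) OR (NOT p3 AND p1)) AND p4) AND p4)   — De Morgan
= ((((NOT p3 OR p1) AND NOT (NOT p3 AND p1)) OR NOT p4) AND NOT p4) OR (NOT NOT (((p3 AND NOT p1) OR (NOT p3 AND p1)) AND p4) AND p4)   — double negation
= ((((NOT p3 OR p1) AND (NOT NOT p3 OR NOT p1)) OR NOT p4) AND NOT p4) OR (NOT NOT (((p3 AND NOT p1) OR (NOT p3 AND p1)) AND p4) AND p4)   — De Morgan
= ((((NOT p3 OR p1) AND (p3 OR NOT p1)) OR NOT p4) AND NOT p4) OR (NOT NOT (((p3 AND NOT p1) OR (NOT p3 AND p1)) AND p4) AND p4)   — double negation
= ((((NOT p3 OR p1) AND (p3 OR NOT p1)) OR NOT p4) AND NOT p4) OR (((p3 AND NOT p1) OR (NOT p3 AND p1)) AND p4 AND p4)   — double negation
= (NOT p3 AND p3 AND NOT p4) OR (NOT p3 AND NOT p1 AND NOT p4) OR (p1 AND p3 AND NOT p4) OR (p1 AND NOT p1 AND NOT p4) OR (NOT p4 AND NOT p4) OR (p3 AND NOT p1 AND p4 AND p4) OR (NOT p3 AND p1 AND p4 AND p4)   — distribute AND over OR
= NOT p4 OR (p3 AND NOT p1 AND p4) OR (NOT p3 AND p1 AND p4)   — simplify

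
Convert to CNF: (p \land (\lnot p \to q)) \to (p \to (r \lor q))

\lnot p \lor r \lor q

(p \land (\lnot p \to q)) \to (p \to (r \lor q))
≡ \lnot (p \land (\lnot p \to q)) \lor (p \to (r \lor q))   [eliminate \to]
≡ \lnot (p \land (\lnot \lnot p \lor q)) \lor (p \to (r \lor q))   [eliminate \to]
≡ \lnot (p \land (\lnot \lnot p \lor q)) \lor \lnot p \lor r \lor q   [eliminate \to]
≡ \lnot p \lor \lnot (\lnot \lnot p \lor q) \lor \lnot p \lor r \lor q   [De Morgan]
≡ \lnot p \lor (\lnot \lnot \lnot p \land \lnot q) \lor \lnot p \lor r \lor q   [De Morgan]
≡ \lnot p \lor (\lnot p \land \lnot q) \lor \lnot p \lor r \lor q   [double negation]
≡ (\lnot p \lor \lnot p \lor \lnot p \lor r \lor q) \land (\lnot p \lor \lnot q \lor \lnot p \lor r \lor q)   [distribute \lor over \land]
≡ \lnot p \lor r \lor q   [simplify]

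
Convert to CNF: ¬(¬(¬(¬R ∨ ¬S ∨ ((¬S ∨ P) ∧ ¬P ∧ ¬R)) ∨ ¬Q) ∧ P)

¬(¬(¬(¬R ∨ ¬S ∨ ((¬S ∨ P) ∧ ¬P ∧ ¬R)) ∨ ¬Q) ∧ P)
= ¬¬(¬(¬R ∨ ¬S ∨ ((¬S ∨ P) ∧ ¬P ∧ ¬R)) ∨ ¬Q) ∨ ¬P   — De Morgan
= ¬(¬R ∨ ¬S ∨ ((¬S ∨ P) ∧ ¬P ∧ ¬R)) ∨ ¬Q ∨ ¬P   — double negation
= (¬¬R ∧ ¬¬S ∧ ¬((¬S ∨ P) ∧ ¬P ∧ ¬R)) ∨ ¬Q ∨ ¬P   — De Morgan
= (R ∧ ¬¬S ∧ ¬((¬S ∨ P) ∧ ¬P ∧ ¬R)) ∨ ¬Q ∨ ¬P   — double negation
= (R ∧ S ∧ ¬((¬S ∨ P) ∧ ¬P ∧ ¬R)) ∨ ¬Q ∨ ¬P   — double negation
= (R ∧ S ∧ (¬(¬S ∨ P) ∨ ¬¬P ∨ ¬¬R)) ∨ ¬Q ∨ ¬P   — De Morgan
= (R ∧ S ∧ ((¬¬S ∧ ¬P) ∨ ¬¬P ∨ ¬¬R)) ∨ ¬Q ∨ ¬P   — De Morgan
= (R ∧ S ∧ ((S ∧ ¬P) ∨ ¬¬P ∨ ¬¬R)) ∨ ¬Q ∨ ¬P   — double negation
= (R ∧ S ∧ ((S ∧ ¬P) ∨ P ∨ ¬¬R)) ∨ ¬Q ∨ ¬P   — double negation
= (R ∧ S ∧ ((S ∧ ¬P) ∨ P ∨ R)) ∨ ¬Q ∨ ¬P   — double negation
= (R ∨ ¬Q ∨ ¬P) ∧ (S ∨ ¬Q ∨ ¬P) ∧ (S ∨ P ∨ R ∨ ¬Q ∨ ¬P) ∧ (¬P ∨ P ∨ R ∨ ¬Q ∨ ¬P)   — distribute ∨ over ∧
= (R ∨ ¬Q ∨ ¬P) ∧ (S ∨ ¬Q ∨ ¬P)   — simplify

(R ∨ ¬Q ∨ ¬P) ∧ (S ∨ ¬Q ∨ ¬P)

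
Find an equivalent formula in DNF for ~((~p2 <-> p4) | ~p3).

(~p2 & ~p4 & p3) | (p4 & p2 & p3)

~((~p2 <-> p4) | ~p3)
= ~(((~p2 -> p4) & (p4 -> ~p2)) | ~p3)   [eliminate <->]
= ~(((~~p2 | p4) & (p4 -> ~p2)) | ~p3)   [eliminate ->]
= ~(((~~p2 | p4) & (~p4 | ~p2)) | ~p3)   [eliminate ->]
= ~((~~p2 | p4) & (~p4 | ~p2)) & ~~p3   [De Morgan]
= (~(~~p2 | p4) | ~(~p4 | ~p2)) & ~~p3   [De Morgan]
= ((~~~p2 & ~p4) | ~(~p4 | ~p2)) & ~~p3   [De Morgan]
= ((~p2 & ~p4) | ~(~p4 | ~p2)) & ~~p3   [double negation]
= ((~p2 & ~p4) | (~~p4 & ~~p2)) & ~~p3   [De Morgan]
= ((~p2 & ~p4) | (p4 & ~~p2)) & ~~p3   [double negation]
= ((~p2 & ~p4) | (p4 & p2)) & ~~p3   [double negation]
= ((~p2 & ~p4) | (p4 & p2)) & p3   [double negation]
= (~p2 & ~p4 & p3) | (p4 & p2 & p3)   [distribute & over |]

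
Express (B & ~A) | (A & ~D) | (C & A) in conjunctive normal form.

(B | A) & (B | ~D | C) & (~A | ~D | C)

(B & ~A) | (A & ~D) | (C & A)
= (B | A | C) & (B | A | A) & (B | ~D | C) & (B | ~D | A) & (~A | A | C) & (~A | A | A) & (~A | ~D | C) & (~A | ~D | A)   [distribute | over &]
= (B | A) & (B | ~D | C) & (~A | ~D | C)   [simplify]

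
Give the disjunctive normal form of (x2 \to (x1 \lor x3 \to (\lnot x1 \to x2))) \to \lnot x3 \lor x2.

\lnot x3 \lor x2

(x2 \to (x1 \lor x3 \to (\lnot x1 \to x2))) \to \lnot x3 \lor x2
= \lnot (x2 \to (x1 \lor x3 \to (\lnot x1 \to x2))) \lor \lnot x3 \lor x2   — eliminate \to
= \lnot (\lnot x2 \lor (x1 \lor x3 \to (\lnot x1 \to x2))) \lor \lnot x3 \lor x2   — eliminate \to
= \lnot (\lnot x2 \lor \lnot (x1 \lor x3) \lor (\lnot x1 \to x2)) \lor \lnot x3 \lor x2   — eliminate \to
= \lnot (\lnot x2 \lor \lnot (x1 \lor x3) \lor \lnot \lnot x1 \lor x2) \lor \lnot x3 \lor x2   — eliminate \to
= \lnot \lnot x2 \land \lnot \lnot (x1 \lor x3) \land \lnot \lnot \lnot x1 \land \lnot x2 \lor \lnot x3 \lor x2   — De Morgan
= x2 \land \lnot \lnot (x1 \lor x3) \land \lnot \lnot \lnot x1 \land \lnot x2 \lor \lnot x3 \lor x2   — double negation
= x2 \land (x1 \lor x3) \land \lnot \lnot \lnot x1 \land \lnot x2 \lor \lnot x3 \lor x2   — double negation
= x2 \land (x1 \lor x3) \land \lnot x1 \land \lnot x2 \lor \lnot x3 \lor x2   — double negation
= x2 \land x1 \land \lnot x1 \land \lnot x2 \lor x2 \land x3 \land \lnot x1 \land \lnot x2 \lor \lnot x3 \lor x2   — distribute \land over \lor
= \lnot x3 \lor x2   — simplify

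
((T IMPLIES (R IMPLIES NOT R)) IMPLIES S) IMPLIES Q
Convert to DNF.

((T IMPLIES (R IMPLIES NOT R)) IMPLIES S) IMPLIES Q
= NOT ((T IMPLIES (R IMPLIES NOT R)) IMPLIES S) OR Q
= NOT (NOT (T IMPLIES (R IMPLIES NOT R)) OR S) OR Q
= NOT (NOT (NOT T OR (R IMPLIES NOT R)) OR S) OR Q
= NOT (NOT (NOT T OR NOT R OR NOT R) OR S) OR Q
= (NOT NOT (NOT T OR NOT R OR NOT R) AND NOT S) OR Q
= ((NOT T OR NOT R OR NOT R) AND NOT S) OR Q
= (NOT T AND NOT S) OR (NOT R AND NOT S) OR (NOT R AND NOT S) OR Q
= (NOT T AND NOT S) OR (NOT R AND NOT S) OR Q

(NOT T AND NOT S) OR (NOT R AND NOT S) OR Q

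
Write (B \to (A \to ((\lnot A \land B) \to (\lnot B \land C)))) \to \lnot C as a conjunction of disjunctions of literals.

(B \to (A \to ((\lnot A \land B) \to (\lnot B \land C)))) \to \lnot C
≡ \lnot (B \to (A \to ((\lnot A \land B) \to (\lnot B \land C)))) \lor \lnot C   [eliminate \to]
≡ \lnot (\lnot B \lor (A \to ((\lnot A \land B) \to (\lnot B \land C)))) \lor \lnot C   [eliminate \to]
≡ \lnot (\lnot B \lor \lnot A \lor ((\lnot A \land B) \to (\lnot B \land C))) \lor \lnot C   [eliminate \to]
≡ \lnot (\lnot B \lor \lnot A \lor \lnot (\lnot A \land B) \lor (\lnot B \land C)) \lor \lnot C   [eliminate \to]
≡ (\lnot \lnot B \land \lnot \lnot A \land \lnot \lnot (\lnot A \land B) \land \lnot (\lnot B \land C)) \lor \lnot C   [De Morgan]
≡ (B \land \lnot \lnot A \land \lnot \lnot (\lnot A \land B) \land \lnot (\lnot B \land C)) \lor \lnot C   [double negation]
≡ (B \land A \land \lnot \lnot (\lnot A \land B) \land \lnot (\lnot B \land C)) \lor \lnot C   [double negation]
≡ (B \land A \land \lnot A \land B \land \lnot (\lnot B \land C)) \lor \lnot C   [double negation]
≡ (B \land A \land \lnot A \land B \land (\lnot \lnot B \lor \lnot C)) \lor \lnot C   [De Morgan]
≡ (B \land A \land \lnot A \land B \land (B \lor \lnot C)) \lor \lnot C   [double negation]
≡ (B \lor \lnot C) \land (A \lor \lnot C) \land (\lnot A \lor \lnot C) \land (B \lor \lnot C) \land (B \lor \lnot C \lor \lnot C)   [distribute \lor over \land]
≡ (B \lor \lnot C) \land (A \lor \lnot C) \land (\lnot A \lor \lnot C)   [simplify]

(B \lor \lnot C) \land (A \lor \lnot C) \land (\lnot A \lor \lnot C)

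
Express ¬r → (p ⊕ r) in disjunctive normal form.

¬r → (p ⊕ r)
≡ ¬¬r ∨ (p ⊕ r)   (eliminate →)
≡ ¬¬r ∨ (p ∧ ¬r) ∨ (¬p ∧ r)   (expand ⊕)
≡ r ∨ (p ∧ ¬r) ∨ (¬p ∧ r)   (double negation)
≡ r ∨ (p ∧ ¬r)   (simplify)

r ∨ (p ∧ ¬r)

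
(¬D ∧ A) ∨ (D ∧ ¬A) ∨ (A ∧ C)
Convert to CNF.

(¬D ∨ ¬A ∨ C) ∧ (A ∨ D)

(¬D ∧ A) ∨ (D ∧ ¬A) ∨ (A ∧ C)
≡ (¬D ∨ D ∨ A) ∧ (¬D ∨ D ∨ C) ∧ (¬D ∨ ¬A ∨ A) ∧ (¬D ∨ ¬A ∨ C) ∧ (A ∨ D ∨ A) ∧ (A ∨ D ∨ C) ∧ (A ∨ ¬A ∨ A) ∧ (A ∨ ¬A ∨ C)   (distribute ∨ over ∧)
≡ (¬D ∨ ¬A ∨ C) ∧ (A ∨ D)   (simplify)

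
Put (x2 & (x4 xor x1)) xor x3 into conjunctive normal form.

(x2 & (x4 xor x1)) xor x3
≡ ((x2 & (x4 xor x1)) | x3) & ~(x2 & (x4 xor x1) & x3)   — expand xor
≡ ((x2 & (x4 | x1) & ~(x4 & x1)) | x3) & ~(x2 & (x4 xor x1) & x3)   — expand xor
≡ ((x2 & (x4 | x1) & ~(x4 & x1)) | x3) & ~(x2 & (x4 | x1) & ~(x4 & x1) & x3)   — expand xor
≡ ((x2 & (x4 | x1) & (~x4 | ~x1)) | x3) & ~(x2 & (x4 | x1) & ~(x4 & x1) & x3)   — De Morgan
≡ ((x2 & (x4 | x1) & (~x4 | ~x1)) | x3) & (~x2 | ~(x4 | x1) | ~~(x4 & x1) | ~x3)   — De Morgan
≡ ((x2 & (x4 | x1) & (~x4 | ~x1)) | x3) & (~x2 | (~x4 & ~x1) | ~~(x4 & x1) | ~x3)   — De Morgan
≡ ((x2 & (x4 | x1) & (~x4 | ~x1)) | x3) & (~x2 | (~x4 & ~x1) | (x4 & x1) | ~x3)   — double negation
≡ (x2 | x3) & (x4 | x1 | x3) & (~x4 | ~x1 | x3) & (~x2 | ~x4 | x4 | ~x3) & (~x2 | ~x4 | x1 | ~x3) & (~x2 | ~x1 | x4 | ~x3) & (~x2 | ~x1 | x1 | ~x3)   — distribute | over &
≡ (x2 | x3) & (x4 | x1 | x3) & (~x4 | ~x1 | x3) & (~x2 | ~x4 | x1 | ~x3) & (~x2 | ~x1 | x4 | ~x3)   — simplify

(x2 | x3) & (x4 | x1 | x3) & (~x4 | ~x1 | x3) & (~x2 | ~x4 | x1 | ~x3) & (~x2 | ~x1 | x4 | ~x3)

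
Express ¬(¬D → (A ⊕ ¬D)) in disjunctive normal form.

¬(¬D → (A ⊕ ¬D))
≡ ¬(¬¬D ∨ (A ⊕ ¬D))   — eliminate →
≡ ¬(¬¬D ∨ (A ∧ ¬¬D) ∨ (¬A ∧ ¬D))   — expand ⊕
≡ ¬¬¬D ∧ ¬(A ∧ ¬¬D) ∧ ¬(¬A ∧ ¬D)   — De Morgan
≡ ¬D ∧ ¬(A ∧ ¬¬D) ∧ ¬(¬A ∧ ¬D)   — double negation
≡ ¬D ∧ (¬A ∨ ¬¬¬D) ∧ ¬(¬A ∧ ¬D)   — De Morgan
≡ ¬D ∧ (¬A ∨ ¬D) ∧ ¬(¬A ∧ ¬D)   — double negation
≡ ¬D ∧ (¬A ∨ ¬D) ∧ (¬¬A ∨ ¬¬D)   — De Morgan
≡ ¬D ∧ (¬A ∨ ¬D) ∧ (A ∨ ¬¬D)   — double negation
≡ ¬D ∧ (¬A ∨ ¬D) ∧ (A ∨ D)   — double negation
≡ (¬D ∧ ¬A ∧ A) ∨ (¬D ∧ ¬A ∧ D) ∨ (¬D ∧ ¬D ∧ A) ∨ (¬D ∧ ¬D ∧ D)   — distribute ∧ over ∨
≡ ¬D ∧ A   — simplify

¬D ∧ A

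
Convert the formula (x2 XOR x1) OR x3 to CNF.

(x2 XOR x1) OR x3
≡ ((x2 OR x1) AND NOT (x2 AND x1)) OR x3
≡ ((x2 OR x1) AND (NOT x2 OR NOT x1)) OR x3
≡ (x2 OR x1 OR x3) AND (NOT x2 OR NOT x1 OR x3)

(x2 OR x1 OR x3) AND (NOT x2 OR NOT x1 OR x3)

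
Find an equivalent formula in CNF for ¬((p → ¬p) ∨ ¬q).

p ∧ q

¬((p → ¬p) ∨ ¬q)
≡ ¬(¬p ∨ ¬p ∨ ¬q)
≡ ¬¬p ∧ ¬¬p ∧ ¬¬q
≡ p ∧ ¬¬p ∧ ¬¬q
≡ p ∧ p ∧ ¬¬q
≡ p ∧ p ∧ q
≡ p ∧ q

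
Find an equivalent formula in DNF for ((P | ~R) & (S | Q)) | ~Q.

(P & S) | (P & Q) | (~R & S) | (~R & Q) | ~Q

((P | ~R) & (S | Q)) | ~Q
≡ (P & S) | (P & Q) | (~R & S) | (~R & Q) | ~Q   [distribute & over |]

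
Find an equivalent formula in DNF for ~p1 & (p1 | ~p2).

~p1 & (p1 | ~p2)
≡ (~p1 & p1) | (~p1 & ~p2)   — distribute & over |
≡ ~p1 & ~p2   — simplify

~p1 & ~p2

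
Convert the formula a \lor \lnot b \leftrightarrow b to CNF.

a \lor \lnot b \leftrightarrow b
⇔ (a \lor \lnot b \to b) \land (b \to a \lor \lnot b)   [eliminate \leftrightarrow]
⇔ (\lnot (a \lor \lnot b) \lor b) \land (b \to a \lor \lnot b)   [eliminate \to]
⇔ (\lnot (a \lor \lnot b) \lor b) \land (\lnot b \lor a \lor \lnot b)   [eliminate \to]
⇔ (\lnot a \land \lnot \lnot b \lor b) \land (\lnot b \lor a \lor \lnot b)   [De Morgan]
⇔ (\lnot a \land b \lor b) \land (\lnot b \lor a \lor \lnot b)   [double negation]
⇔ (\lnot a \lor b) \land (b \lor b) \land (\lnot b \lor a \lor \lnot b)   [distribute \lor over \land]
⇔ b \land (\lnot b \lor a)   [simplify]

b \land (\lnot b \lor a)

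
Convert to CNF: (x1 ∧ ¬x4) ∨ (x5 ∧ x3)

(x1 ∧ ¬x4) ∨ (x5 ∧ x3)
≡ (x1 ∨ x5) ∧ (x1 ∨ x3) ∧ (¬x4 ∨ x5) ∧ (¬x4 ∨ x3)   — distribute ∨ over ∧

(x1 ∨ x5) ∧ (x1 ∨ x3) ∧ (¬x4 ∨ x5) ∧ (¬x4 ∨ x3)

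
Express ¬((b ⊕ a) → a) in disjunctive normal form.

¬((b ⊕ a) → a)
≡ ¬(¬(b ⊕ a) ∨ a)   [eliminate →]
≡ ¬(¬((b ∧ ¬a) ∨ (¬b ∧ a)) ∨ a)   [expand ⊕]
≡ ¬¬((b ∧ ¬a) ∨ (¬b ∧ a)) ∧ ¬a   [De Morgan]
≡ ((b ∧ ¬a) ∨ (¬b ∧ a)) ∧ ¬a   [double negation]
≡ (b ∧ ¬a ∧ ¬a) ∨ (¬b ∧ a ∧ ¬a)   [distribute ∧ over ∨]
≡ b ∧ ¬a   [simplify]

b ∧ ¬a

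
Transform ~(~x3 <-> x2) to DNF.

~(~x3 <-> x2)
≡ ~((~x3 -> x2) & (x2 -> ~x3))   (eliminate <->)
≡ ~((~~x3 | x2) & (x2 -> ~x3))   (eliminate ->)
≡ ~((~~x3 | x2) & (~x2 | ~x3))   (eliminate ->)
≡ ~(~~x3 | x2) | ~(~x2 | ~x3)   (De Morgan)
≡ (~~~x3 & ~x2) | ~(~x2 | ~x3)   (De Morgan)
≡ (~x3 & ~x2) | ~(~x2 | ~x3)   (double negation)
≡ (~x3 & ~x2) | (~~x2 & ~~x3)   (De Morgan)
≡ (~x3 & ~x2) | (x2 & ~~x3)   (double negation)
≡ (~x3 & ~x2) | (x2 & x3)   (double negation)

(~x3 & ~x2) | (x2 & x3)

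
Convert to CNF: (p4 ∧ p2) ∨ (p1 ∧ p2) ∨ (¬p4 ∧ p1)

(p4 ∨ p1) ∧ (p2 ∨ p1) ∧ (p2 ∨ ¬p4)

(p4 ∧ p2) ∨ (p1 ∧ p2) ∨ (¬p4 ∧ p1)
≡ (p4 ∨ p1 ∨ ¬p4) ∧ (p4 ∨ p1 ∨ p1) ∧ (p4 ∨ p2 ∨ ¬p4) ∧ (p4 ∨ p2 ∨ p1) ∧ (p2 ∨ p1 ∨ ¬p4) ∧ (p2 ∨ p1 ∨ p1) ∧ (p2 ∨ p2 ∨ ¬p4) ∧ (p2 ∨ p2 ∨ p1)   [distribute ∨ over ∧]
≡ (p4 ∨ p1) ∧ (p2 ∨ p1) ∧ (p2 ∨ ¬p4)   [simplify]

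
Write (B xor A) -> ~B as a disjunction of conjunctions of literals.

(B xor A) -> ~B
≡ ~(B xor A) | ~B   [eliminate ->]
≡ ~((B & ~A) | (~B & A)) | ~B   [expand xor]
≡ (~(B & ~A) & ~(~B & A)) | ~B   [De Morgan]
≡ ((~B | ~~A) & ~(~B & A)) | ~B   [De Morgan]
≡ ((~B | A) & ~(~B & A)) | ~B   [double negation]
≡ ((~B | A) & (~~B | ~A)) | ~B   [De Morgan]
≡ ((~B | A) & (B | ~A)) | ~B   [double negation]
≡ (~B & B) | (~B & ~A) | (A & B) | (A & ~A) | ~B   [distribute & over |]
≡ (A & B) | ~B   [simplify]

(A & B) | ~B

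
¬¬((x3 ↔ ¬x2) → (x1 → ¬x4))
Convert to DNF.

¬¬((x3 ↔ ¬x2) → (x1 → ¬x4))
⇔ ¬¬(¬(x3 ↔ ¬x2) ∨ (x1 → ¬x4))   (eliminate →)
⇔ ¬¬(¬((x3 → ¬x2) ∧ (¬x2 → x3)) ∨ (x1 → ¬x4))   (eliminate ↔)
⇔ ¬¬(¬((¬x3 ∨ ¬x2) ∧ (¬x2 → x3)) ∨ (x1 → ¬x4))   (eliminate →)
⇔ ¬¬(¬((¬x3 ∨ ¬x2) ∧ (¬¬x2 ∨ x3)) ∨ (x1 → ¬x4))   (eliminate →)
⇔ ¬¬(¬((¬x3 ∨ ¬x2) ∧ (¬¬x2 ∨ x3)) ∨ ¬x1 ∨ ¬x4)   (eliminate →)
⇔ ¬((¬x3 ∨ ¬x2) ∧ (¬¬x2 ∨ x3)) ∨ ¬x1 ∨ ¬x4   (double negation)
⇔ ¬(¬x3 ∨ ¬x2) ∨ ¬(¬¬x2 ∨ x3) ∨ ¬x1 ∨ ¬x4   (De Morgan)
⇔ ¬¬x3 ∧ ¬¬x2 ∨ ¬(¬¬x2 ∨ x3) ∨ ¬x1 ∨ ¬x4   (De Morgan)
⇔ x3 ∧ ¬¬x2 ∨ ¬(¬¬x2 ∨ x3) ∨ ¬x1 ∨ ¬x4   (double negation)
⇔ x3 ∧ x2 ∨ ¬(¬¬x2 ∨ x3) ∨ ¬x1 ∨ ¬x4   (double negation)
⇔ x3 ∧ x2 ∨ ¬¬¬x2 ∧ ¬x3 ∨ ¬x1 ∨ ¬x4   (De Morgan)
⇔ x3 ∧ x2 ∨ ¬x2 ∧ ¬x3 ∨ ¬x1 ∨ ¬x4   (double negation)

x3 ∧ x2 ∨ ¬x2 ∧ ¬x3 ∨ ¬x1 ∨ ¬x4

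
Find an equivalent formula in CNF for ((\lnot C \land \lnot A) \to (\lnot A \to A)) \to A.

\lnot C \lor A

((\lnot C \land \lnot A) \to (\lnot A \to A)) \to A
⇔ \lnot ((\lnot C \land \lnot A) \to (\lnot A \to A)) \lor A   (eliminate \to)
⇔ \lnot (\lnot (\lnot C \land \lnot A) \lor (\lnot A \to A)) \lor A   (eliminate \to)
⇔ \lnot (\lnot (\lnot C \land \lnot A) \lor \lnot \lnot A \lor A) \lor A   (eliminate \to)
⇔ (\lnot \lnot (\lnot C \land \lnot A) \land \lnot \lnot \lnot A \land \lnot A) \lor A   (De Morgan)
⇔ (\lnot C \land \lnot A \land \lnot \lnot \lnot A \land \lnot A) \lor A   (double negation)
⇔ (\lnot C \land \lnot A \land \lnot A \land \lnot A) \lor A   (double negation)
⇔ (\lnot C \lor A) \land (\lnot A \lor A) \land (\lnot A \lor A) \land (\lnot A \lor A)   (distribute \lor over \land)
⇔ \lnot C \lor A   (simplify)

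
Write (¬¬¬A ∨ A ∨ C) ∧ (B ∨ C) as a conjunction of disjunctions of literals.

B ∨ C

(¬¬¬A ∨ A ∨ C) ∧ (B ∨ C)
= (¬A ∨ A ∨ C) ∧ (B ∨ C)   (double negation)
= B ∨ C   (simplify)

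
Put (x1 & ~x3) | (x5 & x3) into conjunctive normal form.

(x1 & ~x3) | (x5 & x3)
⇔ (x1 | x5) & (x1 | x3) & (~x3 | x5) & (~x3 | x3)
⇔ (x1 | x5) & (x1 | x3) & (~x3 | x5)

(x1 | x5) & (x1 | x3) & (~x3 | x5)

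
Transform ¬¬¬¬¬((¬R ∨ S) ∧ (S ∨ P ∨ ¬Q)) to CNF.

¬¬¬¬¬((¬R ∨ S) ∧ (S ∨ P ∨ ¬Q))
≡ ¬¬¬((¬R ∨ S) ∧ (S ∨ P ∨ ¬Q))   [double negation]
≡ ¬((¬R ∨ S) ∧ (S ∨ P ∨ ¬Q))   [double negation]
≡ ¬(¬R ∨ S) ∨ ¬(S ∨ P ∨ ¬Q)   [De Morgan]
≡ (¬¬R ∧ ¬S) ∨ ¬(S ∨ P ∨ ¬Q)   [De Morgan]
≡ (R ∧ ¬S) ∨ ¬(S ∨ P ∨ ¬Q)   [double negation]
≡ (R ∧ ¬S) ∨ (¬S ∧ ¬P ∧ ¬¬Q)   [De Morgan]
≡ (R ∧ ¬S) ∨ (¬S ∧ ¬P ∧ Q)   [double negation]
≡ (R ∨ ¬S) ∧ (R ∨ ¬P) ∧ (R ∨ Q) ∧ (¬S ∨ ¬S) ∧ (¬S ∨ ¬P) ∧ (¬S ∨ Q)   [distribute ∨ over ∧]
≡ (R ∨ ¬P) ∧ (R ∨ Q) ∧ ¬S   [simplify]

(R ∨ ¬P) ∧ (R ∨ Q) ∧ ¬S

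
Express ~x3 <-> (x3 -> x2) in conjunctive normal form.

~x3 <-> (x3 -> x2)
≡ (~x3 -> (x3 -> x2)) & ((x3 -> x2) -> ~x3)
≡ (~~x3 | (x3 -> x2)) & ((x3 -> x2) -> ~x3)
≡ (~~x3 | ~x3 | x2) & ((x3 -> x2) -> ~x3)
≡ (~~x3 | ~x3 | x2) & (~(x3 -> x2) | ~x3)
≡ (~~x3 | ~x3 | x2) & (~(~x3 | x2) | ~x3)
≡ (x3 | ~x3 | x2) & (~(~x3 | x2) | ~x3)
≡ (x3 | ~x3 | x2) & ((~~x3 & ~x2) | ~x3)
≡ (x3 | ~x3 | x2) & ((x3 & ~x2) | ~x3)
≡ (x3 | ~x3 | x2) & (x3 | ~x3) & (~x2 | ~x3)
≡ ~x2 | ~x3

~x2 | ~x3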